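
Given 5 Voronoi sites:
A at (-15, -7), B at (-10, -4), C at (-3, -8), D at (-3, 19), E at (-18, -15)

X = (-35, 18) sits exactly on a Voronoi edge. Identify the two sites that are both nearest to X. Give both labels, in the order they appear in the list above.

Squared distances from X to each site:
|XA|² = 400 + 625 = 1025
|XB|² = 625 + 484 = 1109
|XC|² = 1024 + 676 = 1700
|XD|² = 1024 + 1 = 1025
|XE|² = 289 + 1089 = 1378
X is equidistant from A and D (both at squared distance 1025), and every other site is strictly farther — so X lies on the A–D Voronoi edge.

A and D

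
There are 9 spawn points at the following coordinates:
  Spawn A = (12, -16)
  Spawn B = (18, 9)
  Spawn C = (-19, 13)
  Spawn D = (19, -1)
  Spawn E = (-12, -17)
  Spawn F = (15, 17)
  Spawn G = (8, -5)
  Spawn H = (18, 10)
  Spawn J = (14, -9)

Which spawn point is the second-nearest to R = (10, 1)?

Since √ is increasing, it suffices to compare squared distances:
d²(R, Spawn A) = 4 + 289 = 293
d²(R, Spawn B) = 64 + 64 = 128
d²(R, Spawn C) = 841 + 144 = 985
d²(R, Spawn D) = 81 + 4 = 85
d²(R, Spawn E) = 484 + 324 = 808
d²(R, Spawn F) = 25 + 256 = 281
d²(R, Spawn G) = 4 + 36 = 40
d²(R, Spawn H) = 64 + 81 = 145
d²(R, Spawn J) = 16 + 100 = 116
Sorted ascending: Spawn G, Spawn D, Spawn J, … — the second-nearest is Spawn D.

Spawn D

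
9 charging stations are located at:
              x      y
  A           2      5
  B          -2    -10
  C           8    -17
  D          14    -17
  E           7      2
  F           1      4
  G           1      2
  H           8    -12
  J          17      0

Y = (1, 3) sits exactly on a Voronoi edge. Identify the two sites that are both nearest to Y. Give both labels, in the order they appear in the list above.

F and G

Squared distances from Y to each site:
|YA|² = 1 + 4 = 5
|YB|² = 9 + 169 = 178
|YC|² = 49 + 400 = 449
|YD|² = 169 + 400 = 569
|YE|² = 36 + 1 = 37
|YF|² = 0 + 1 = 1
|YG|² = 0 + 1 = 1
|YH|² = 49 + 225 = 274
|YJ|² = 256 + 9 = 265
Y is equidistant from F and G (both at squared distance 1), and every other site is strictly farther — so Y lies on the F–G Voronoi edge.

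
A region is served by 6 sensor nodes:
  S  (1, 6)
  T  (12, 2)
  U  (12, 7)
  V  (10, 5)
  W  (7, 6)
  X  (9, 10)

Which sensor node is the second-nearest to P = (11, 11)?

U

Since √ is increasing, it suffices to compare squared distances:
|PS|² = (11−1)² + (11−6)² = 100 + 25 = 125
|PT|² = (11−12)² + (11−2)² = 1 + 81 = 82
|PU|² = (11−12)² + (11−7)² = 1 + 16 = 17
|PV|² = (11−10)² + (11−5)² = 1 + 36 = 37
|PW|² = (11−7)² + (11−6)² = 16 + 25 = 41
|PX|² = (11−9)² + (11−10)² = 4 + 1 = 5
Sorted ascending: X, U, V, … — the second-nearest is U.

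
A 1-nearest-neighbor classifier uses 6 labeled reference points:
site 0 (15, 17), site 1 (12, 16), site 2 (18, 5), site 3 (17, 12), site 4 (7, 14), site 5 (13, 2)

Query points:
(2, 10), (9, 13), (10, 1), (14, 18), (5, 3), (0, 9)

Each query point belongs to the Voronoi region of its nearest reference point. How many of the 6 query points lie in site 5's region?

(2, 10) — d² to each: site 0:218, site 1:136, site 2:281, site 3:229, site 4:41, site 5:185 → nearest is site 4
(9, 13) — d² to each: site 0:52, site 1:18, site 2:145, site 3:65, site 4:5, site 5:137 → nearest is site 4
(10, 1) — d² to each: site 0:281, site 1:229, site 2:80, site 3:170, site 4:178, site 5:10 → nearest is site 5
(14, 18) — d² to each: site 0:2, site 1:8, site 2:185, site 3:45, site 4:65, site 5:257 → nearest is site 0
(5, 3) — d² to each: site 0:296, site 1:218, site 2:173, site 3:225, site 4:125, site 5:65 → nearest is site 5
(0, 9) — d² to each: site 0:289, site 1:193, site 2:340, site 3:298, site 4:74, site 5:218 → nearest is site 4
2 of the 6 points have site 5 as nearest.

2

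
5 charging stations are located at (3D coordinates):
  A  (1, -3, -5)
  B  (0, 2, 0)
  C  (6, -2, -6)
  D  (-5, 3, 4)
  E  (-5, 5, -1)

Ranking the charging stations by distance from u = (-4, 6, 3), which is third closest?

B

Compare squared distances (the ordering matches that of the actual distances):
|uA|² = (-4−1)² + (6−(-3))² + (3−(-5))² = 25 + 81 + 64 = 170
|uB|² = (-4−0)² + (6−2)² + (3−0)² = 16 + 16 + 9 = 41
|uC|² = (-4−6)² + (6−(-2))² + (3−(-6))² = 100 + 64 + 81 = 245
|uD|² = (-4−(-5))² + (6−3)² + (3−4)² = 1 + 9 + 1 = 11
|uE|² = (-4−(-5))² + (6−5)² + (3−(-1))² = 1 + 1 + 16 = 18
Sorted ascending: D, E, B, A, … — the third-nearest is B.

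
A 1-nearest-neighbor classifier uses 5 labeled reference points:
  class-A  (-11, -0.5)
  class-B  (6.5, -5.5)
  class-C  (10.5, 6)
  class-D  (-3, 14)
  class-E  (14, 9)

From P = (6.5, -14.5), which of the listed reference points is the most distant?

Squared Euclidean distances:
d²(P, class-A) = (6.5−(-11))² + (-14.5−(-0.5))² = 306.25 + 196 = 502.25
d²(P, class-B) = (6.5−6.5)² + (-14.5−(-5.5))² = 0 + 81 = 81
d²(P, class-C) = (6.5−10.5)² + (-14.5−6)² = 16 + 420.25 = 436.25
d²(P, class-D) = (6.5−(-3))² + (-14.5−14)² = 90.25 + 812.25 = 902.5
d²(P, class-E) = (6.5−14)² + (-14.5−9)² = 56.25 + 552.25 = 608.5
The largest is to class-D.

class-D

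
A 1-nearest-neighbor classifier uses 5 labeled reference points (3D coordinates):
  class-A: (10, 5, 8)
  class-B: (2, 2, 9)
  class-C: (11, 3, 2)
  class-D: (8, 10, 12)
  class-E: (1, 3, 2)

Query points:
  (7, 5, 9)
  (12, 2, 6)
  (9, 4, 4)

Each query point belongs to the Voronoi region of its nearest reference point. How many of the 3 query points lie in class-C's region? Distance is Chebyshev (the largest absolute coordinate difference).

1

(7, 5, 9) — d to each: class-A:3, class-B:5, class-C:7, class-D:5, class-E:7 → nearest is class-A
(12, 2, 6) — d to each: class-A:3, class-B:10, class-C:4, class-D:8, class-E:11 → nearest is class-A
(9, 4, 4) — d to each: class-A:4, class-B:7, class-C:2, class-D:8, class-E:8 → nearest is class-C
1 of the 3 points has class-C as nearest.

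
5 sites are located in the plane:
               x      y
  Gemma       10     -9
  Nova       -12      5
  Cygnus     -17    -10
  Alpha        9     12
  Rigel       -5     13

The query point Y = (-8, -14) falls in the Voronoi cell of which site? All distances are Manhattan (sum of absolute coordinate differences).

d(Y, Gemma) = |-8−10| + |-14−(-9)| = 18 + 5 = 23
d(Y, Nova) = |-8−(-12)| + |-14−5| = 4 + 19 = 23
d(Y, Cygnus) = |-8−(-17)| + |-14−(-10)| = 9 + 4 = 13
d(Y, Alpha) = |-8−9| + |-14−12| = 17 + 26 = 43
d(Y, Rigel) = |-8−(-5)| + |-14−13| = 3 + 27 = 30
Cygnus is nearest.

Cygnus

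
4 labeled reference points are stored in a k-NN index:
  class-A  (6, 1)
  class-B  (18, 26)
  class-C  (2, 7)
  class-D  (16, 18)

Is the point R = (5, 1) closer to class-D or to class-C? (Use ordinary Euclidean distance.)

Compare squared distances:
d²(R, class-D) = (5−16)² + (1−18)² = 121 + 289 = 410
d²(R, class-C) = (5−2)² + (1−7)² = 9 + 36 = 45
410 > 45, so class-C is closer.

class-C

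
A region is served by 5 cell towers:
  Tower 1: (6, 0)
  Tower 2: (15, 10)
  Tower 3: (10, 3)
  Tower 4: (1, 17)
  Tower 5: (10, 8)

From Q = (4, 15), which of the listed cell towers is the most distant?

Tower 1

Squared Euclidean distances:
d²(Q, Tower 1) = (4−6)² + (15−0)² = 4 + 225 = 229
d²(Q, Tower 2) = (4−15)² + (15−10)² = 121 + 25 = 146
d²(Q, Tower 3) = (4−10)² + (15−3)² = 36 + 144 = 180
d²(Q, Tower 4) = (4−1)² + (15−17)² = 9 + 4 = 13
d²(Q, Tower 5) = (4−10)² + (15−8)² = 36 + 49 = 85
The largest is to Tower 1.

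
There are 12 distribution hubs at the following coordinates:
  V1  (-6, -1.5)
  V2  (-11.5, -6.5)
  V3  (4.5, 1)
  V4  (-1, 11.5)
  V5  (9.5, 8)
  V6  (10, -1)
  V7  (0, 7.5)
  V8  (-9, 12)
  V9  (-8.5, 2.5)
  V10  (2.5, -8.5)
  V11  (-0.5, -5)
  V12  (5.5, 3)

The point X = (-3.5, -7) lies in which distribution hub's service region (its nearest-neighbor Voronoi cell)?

V11

Squared Euclidean distances:
|XV1|² = (-3.5−(-6))² + (-7−(-1.5))² = 6.25 + 30.25 = 36.5
|XV2|² = (-3.5−(-11.5))² + (-7−(-6.5))² = 64 + 0.25 = 64.25
|XV3|² = (-3.5−4.5)² + (-7−1)² = 64 + 64 = 128
|XV4|² = (-3.5−(-1))² + (-7−11.5)² = 6.25 + 342.25 = 348.5
|XV5|² = (-3.5−9.5)² + (-7−8)² = 169 + 225 = 394
|XV6|² = (-3.5−10)² + (-7−(-1))² = 182.25 + 36 = 218.25
|XV7|² = (-3.5−0)² + (-7−7.5)² = 12.25 + 210.25 = 222.5
|XV8|² = (-3.5−(-9))² + (-7−12)² = 30.25 + 361 = 391.25
|XV9|² = (-3.5−(-8.5))² + (-7−2.5)² = 25 + 90.25 = 115.25
d²(X, V10) = (-3.5−2.5)² + (-7−(-8.5))² = 36 + 2.25 = 38.25
d²(X, V11) = (-3.5−(-0.5))² + (-7−(-5))² = 9 + 4 = 13
d²(X, V12) = (-3.5−5.5)² + (-7−3)² = 81 + 100 = 181
The smallest is to V11, so X lies in the Voronoi region of V11.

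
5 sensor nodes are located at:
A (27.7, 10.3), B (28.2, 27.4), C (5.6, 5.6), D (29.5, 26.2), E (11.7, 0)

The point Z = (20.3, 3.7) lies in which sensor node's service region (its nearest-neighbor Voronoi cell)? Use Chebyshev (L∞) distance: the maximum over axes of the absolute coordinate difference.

d(Z,A) = max(7.4, 6.6) = 7.4
d(Z,B) = max(7.9, 23.7) = 23.7
d(Z,C) = max(14.7, 1.9) = 14.7
d(Z,D) = max(9.2, 22.5) = 22.5
d(Z,E) = max(8.6, 3.7) = 8.6
A is nearest.

A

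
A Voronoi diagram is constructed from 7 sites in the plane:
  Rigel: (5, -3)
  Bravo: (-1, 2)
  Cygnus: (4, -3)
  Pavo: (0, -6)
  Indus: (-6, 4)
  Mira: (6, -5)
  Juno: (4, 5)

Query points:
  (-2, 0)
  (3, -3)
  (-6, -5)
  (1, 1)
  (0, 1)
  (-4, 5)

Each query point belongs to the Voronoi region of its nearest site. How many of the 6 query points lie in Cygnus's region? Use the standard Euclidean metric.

(-2, 0) — d² to each: Rigel:58, Bravo:5, Cygnus:45, Pavo:40, Indus:32, Mira:89, Juno:61 → nearest is Bravo
(3, -3) — d² to each: Rigel:4, Bravo:41, Cygnus:1, Pavo:18, Indus:130, Mira:13, Juno:65 → nearest is Cygnus
(-6, -5) — d² to each: Rigel:125, Bravo:74, Cygnus:104, Pavo:37, Indus:81, Mira:144, Juno:200 → nearest is Pavo
(1, 1) — d² to each: Rigel:32, Bravo:5, Cygnus:25, Pavo:50, Indus:58, Mira:61, Juno:25 → nearest is Bravo
(0, 1) — d² to each: Rigel:41, Bravo:2, Cygnus:32, Pavo:49, Indus:45, Mira:72, Juno:32 → nearest is Bravo
(-4, 5) — d² to each: Rigel:145, Bravo:18, Cygnus:128, Pavo:137, Indus:5, Mira:200, Juno:64 → nearest is Indus
1 of the 6 points has Cygnus as nearest.

1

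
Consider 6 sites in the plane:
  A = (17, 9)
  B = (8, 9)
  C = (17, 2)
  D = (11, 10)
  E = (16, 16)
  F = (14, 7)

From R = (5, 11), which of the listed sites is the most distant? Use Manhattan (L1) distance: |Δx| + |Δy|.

C

d(R,A) = |5−17| + |11−9| = 12 + 2 = 14
d(R,B) = |5−8| + |11−9| = 3 + 2 = 5
d(R,C) = |5−17| + |11−2| = 12 + 9 = 21
d(R,D) = |5−11| + |11−10| = 6 + 1 = 7
d(R,E) = |5−16| + |11−16| = 11 + 5 = 16
d(R,F) = |5−14| + |11−7| = 9 + 4 = 13
The largest is to C.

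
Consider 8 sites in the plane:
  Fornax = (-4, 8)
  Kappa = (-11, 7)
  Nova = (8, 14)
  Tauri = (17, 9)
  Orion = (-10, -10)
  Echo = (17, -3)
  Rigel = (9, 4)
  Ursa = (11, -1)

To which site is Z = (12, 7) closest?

Rigel

Squared Euclidean distances:
d²(Z, Fornax) = (12−(-4))² + (7−8)² = 256 + 1 = 257
d²(Z, Kappa) = (12−(-11))² + (7−7)² = 529 + 0 = 529
d²(Z, Nova) = (12−8)² + (7−14)² = 16 + 49 = 65
d²(Z, Tauri) = (12−17)² + (7−9)² = 25 + 4 = 29
d²(Z, Orion) = (12−(-10))² + (7−(-10))² = 484 + 289 = 773
d²(Z, Echo) = (12−17)² + (7−(-3))² = 25 + 100 = 125
d²(Z, Rigel) = (12−9)² + (7−4)² = 9 + 9 = 18
d²(Z, Ursa) = (12−11)² + (7−(-1))² = 1 + 64 = 65
The smallest is to Rigel, so Z lies in the Voronoi region of Rigel.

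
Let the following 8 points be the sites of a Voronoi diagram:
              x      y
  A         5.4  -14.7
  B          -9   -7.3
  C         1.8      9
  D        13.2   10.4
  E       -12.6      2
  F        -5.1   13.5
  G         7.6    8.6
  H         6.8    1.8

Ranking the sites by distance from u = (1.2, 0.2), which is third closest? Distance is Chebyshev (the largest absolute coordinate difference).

C

d(u,A) = max(4.2, 14.9) = 14.9
d(u,B) = max(10.2, 7.5) = 10.2
d(u,C) = max(0.6, 8.8) = 8.8
d(u,D) = max(12, 10.2) = 12
d(u,E) = max(13.8, 1.8) = 13.8
d(u,F) = max(6.3, 13.3) = 13.3
d(u,G) = max(6.4, 8.4) = 8.4
d(u,H) = max(5.6, 1.6) = 5.6
Sorted ascending: H, G, C, B, … — the third-nearest is C.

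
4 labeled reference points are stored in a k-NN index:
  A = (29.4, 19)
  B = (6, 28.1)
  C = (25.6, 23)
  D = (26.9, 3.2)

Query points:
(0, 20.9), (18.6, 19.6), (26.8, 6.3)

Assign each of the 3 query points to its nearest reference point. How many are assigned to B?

(0, 20.9) — d² to each: A:867.97, B:87.84, C:659.77, D:1036.9 → nearest is B
(18.6, 19.6) — d² to each: A:117, B:231.01, C:60.56, D:337.85 → nearest is C
(26.8, 6.3) — d² to each: A:168.05, B:907.88, C:280.33, D:9.62 → nearest is D
1 of the 3 points has B as nearest.

1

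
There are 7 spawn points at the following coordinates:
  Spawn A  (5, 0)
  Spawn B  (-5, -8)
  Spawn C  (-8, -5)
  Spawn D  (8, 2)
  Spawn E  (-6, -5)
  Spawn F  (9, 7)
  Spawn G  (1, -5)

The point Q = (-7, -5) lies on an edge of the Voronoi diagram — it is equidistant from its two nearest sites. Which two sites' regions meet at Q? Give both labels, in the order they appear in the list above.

Squared distances from Q to each site:
d²(Q, Spawn A) = (-7−5)² + (-5−0)² = 144 + 25 = 169
d²(Q, Spawn B) = (-7−(-5))² + (-5−(-8))² = 4 + 9 = 13
d²(Q, Spawn C) = (-7−(-8))² + (-5−(-5))² = 1 + 0 = 1
d²(Q, Spawn D) = (-7−8)² + (-5−2)² = 225 + 49 = 274
d²(Q, Spawn E) = (-7−(-6))² + (-5−(-5))² = 1 + 0 = 1
d²(Q, Spawn F) = (-7−9)² + (-5−7)² = 256 + 144 = 400
d²(Q, Spawn G) = (-7−1)² + (-5−(-5))² = 64 + 0 = 64
Q is equidistant from Spawn C and Spawn E (both at squared distance 1), and every other site is strictly farther — so Q lies on the Spawn C–Spawn E Voronoi edge.

Spawn C and Spawn E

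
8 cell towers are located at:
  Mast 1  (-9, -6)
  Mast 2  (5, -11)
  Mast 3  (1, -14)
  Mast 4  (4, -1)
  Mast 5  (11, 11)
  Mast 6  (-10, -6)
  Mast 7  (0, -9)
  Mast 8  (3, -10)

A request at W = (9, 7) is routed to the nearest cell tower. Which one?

Mast 5

Since √ is increasing, it suffices to compare squared distances:
d²(W, Mast 1) = 324 + 169 = 493
d²(W, Mast 2) = 16 + 324 = 340
d²(W, Mast 3) = 64 + 441 = 505
d²(W, Mast 4) = 25 + 64 = 89
d²(W, Mast 5) = 4 + 16 = 20
d²(W, Mast 6) = 361 + 169 = 530
d²(W, Mast 7) = 81 + 256 = 337
d²(W, Mast 8) = 36 + 289 = 325
Minimum is at Mast 5.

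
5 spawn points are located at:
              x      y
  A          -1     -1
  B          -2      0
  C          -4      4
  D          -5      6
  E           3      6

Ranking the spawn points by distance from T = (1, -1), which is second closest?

B

Compare squared distances (the ordering matches that of the actual distances):
|TA|² = (1−(-1))² + (-1−(-1))² = 4 + 0 = 4
|TB|² = (1−(-2))² + (-1−0)² = 9 + 1 = 10
|TC|² = (1−(-4))² + (-1−4)² = 25 + 25 = 50
|TD|² = (1−(-5))² + (-1−6)² = 36 + 49 = 85
|TE|² = (1−3)² + (-1−6)² = 4 + 49 = 53
Sorted ascending: A, B, C, … — the second-nearest is B.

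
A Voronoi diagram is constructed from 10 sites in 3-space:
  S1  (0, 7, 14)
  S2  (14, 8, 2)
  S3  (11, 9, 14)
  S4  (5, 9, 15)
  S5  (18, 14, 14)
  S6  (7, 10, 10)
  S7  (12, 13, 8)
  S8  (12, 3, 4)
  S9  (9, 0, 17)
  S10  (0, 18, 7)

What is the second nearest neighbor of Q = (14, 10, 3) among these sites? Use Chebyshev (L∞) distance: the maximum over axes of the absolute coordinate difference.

S7

d(Q,S1) = max(14, 3, 11) = 14
d(Q,S2) = max(0, 2, 1) = 2
d(Q,S3) = max(3, 1, 11) = 11
d(Q,S4) = max(9, 1, 12) = 12
d(Q,S5) = max(4, 4, 11) = 11
d(Q,S6) = max(7, 0, 7) = 7
d(Q,S7) = max(2, 3, 5) = 5
d(Q,S8) = max(2, 7, 1) = 7
d(Q,S9) = max(5, 10, 14) = 14
d(Q, S10) = max(14, 8, 4) = 14
Sorted ascending: S2, S7, S6, … — the second-nearest is S7.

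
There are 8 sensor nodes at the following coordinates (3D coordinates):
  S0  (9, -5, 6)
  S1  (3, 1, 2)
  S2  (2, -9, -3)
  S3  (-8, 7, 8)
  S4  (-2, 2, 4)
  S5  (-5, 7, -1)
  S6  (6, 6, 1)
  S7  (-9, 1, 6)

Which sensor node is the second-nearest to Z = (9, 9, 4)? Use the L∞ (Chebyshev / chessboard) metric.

d(Z,S0) = max(0, 14, 2) = 14
d(Z,S1) = max(6, 8, 2) = 8
d(Z,S2) = max(7, 18, 7) = 18
d(Z,S3) = max(17, 2, 4) = 17
d(Z,S4) = max(11, 7, 0) = 11
d(Z,S5) = max(14, 2, 5) = 14
d(Z,S6) = max(3, 3, 3) = 3
d(Z,S7) = max(18, 8, 2) = 18
Sorted ascending: S6, S1, S4, … — the second-nearest is S1.

S1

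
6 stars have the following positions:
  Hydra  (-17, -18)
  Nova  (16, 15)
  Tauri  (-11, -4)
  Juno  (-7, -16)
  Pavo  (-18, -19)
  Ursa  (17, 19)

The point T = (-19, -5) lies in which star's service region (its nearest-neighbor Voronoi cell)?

Tauri

Compare squared distances (the ordering matches that of the actual distances):
d²(T, Hydra) = (-19−(-17))² + (-5−(-18))² = 4 + 169 = 173
d²(T, Nova) = (-19−16)² + (-5−15)² = 1225 + 400 = 1625
d²(T, Tauri) = (-19−(-11))² + (-5−(-4))² = 64 + 1 = 65
d²(T, Juno) = (-19−(-7))² + (-5−(-16))² = 144 + 121 = 265
d²(T, Pavo) = (-19−(-18))² + (-5−(-19))² = 1 + 196 = 197
d²(T, Ursa) = (-19−17)² + (-5−19)² = 1296 + 576 = 1872
Minimum is at Tauri.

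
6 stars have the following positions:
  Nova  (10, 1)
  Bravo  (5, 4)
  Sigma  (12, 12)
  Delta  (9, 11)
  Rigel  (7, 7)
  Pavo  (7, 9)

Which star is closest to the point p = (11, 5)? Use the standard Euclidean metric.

Compare squared distances (the ordering matches that of the actual distances):
d²(p, Nova) = (11−10)² + (5−1)² = 1 + 16 = 17
d²(p, Bravo) = (11−5)² + (5−4)² = 36 + 1 = 37
d²(p, Sigma) = (11−12)² + (5−12)² = 1 + 49 = 50
d²(p, Delta) = (11−9)² + (5−11)² = 4 + 36 = 40
d²(p, Rigel) = (11−7)² + (5−7)² = 16 + 4 = 20
d²(p, Pavo) = (11−7)² + (5−9)² = 16 + 16 = 32
Nova is nearest.

Nova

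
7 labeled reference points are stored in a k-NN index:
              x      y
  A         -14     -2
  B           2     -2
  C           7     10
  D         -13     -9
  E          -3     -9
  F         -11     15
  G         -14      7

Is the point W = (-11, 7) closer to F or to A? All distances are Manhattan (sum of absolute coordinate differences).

d(W,F) = |-11−(-11)| + |7−15| = 0 + 8 = 8
d(W,A) = |-11−(-14)| + |7−(-2)| = 3 + 9 = 12
8 < 12, so F is closer.

F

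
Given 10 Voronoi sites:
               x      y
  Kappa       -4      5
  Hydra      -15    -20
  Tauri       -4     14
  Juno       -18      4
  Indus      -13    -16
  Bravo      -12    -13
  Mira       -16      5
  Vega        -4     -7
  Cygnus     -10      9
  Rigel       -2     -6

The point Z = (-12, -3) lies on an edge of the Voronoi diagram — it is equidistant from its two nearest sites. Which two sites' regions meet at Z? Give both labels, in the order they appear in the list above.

Mira and Vega

Squared distances from Z to each site:
d²(Z, Kappa) = (-12−(-4))² + (-3−5)² = 64 + 64 = 128
d²(Z, Hydra) = (-12−(-15))² + (-3−(-20))² = 9 + 289 = 298
d²(Z, Tauri) = (-12−(-4))² + (-3−14)² = 64 + 289 = 353
d²(Z, Juno) = (-12−(-18))² + (-3−4)² = 36 + 49 = 85
d²(Z, Indus) = (-12−(-13))² + (-3−(-16))² = 1 + 169 = 170
d²(Z, Bravo) = (-12−(-12))² + (-3−(-13))² = 0 + 100 = 100
d²(Z, Mira) = (-12−(-16))² + (-3−5)² = 16 + 64 = 80
d²(Z, Vega) = (-12−(-4))² + (-3−(-7))² = 64 + 16 = 80
d²(Z, Cygnus) = (-12−(-10))² + (-3−9)² = 4 + 144 = 148
d²(Z, Rigel) = (-12−(-2))² + (-3−(-6))² = 100 + 9 = 109
Z is equidistant from Mira and Vega (both at squared distance 80), and every other site is strictly farther — so Z lies on the Mira–Vega Voronoi edge.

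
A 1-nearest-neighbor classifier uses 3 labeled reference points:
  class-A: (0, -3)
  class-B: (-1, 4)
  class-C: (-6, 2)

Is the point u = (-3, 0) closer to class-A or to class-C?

Compare squared distances:
d²(u, class-A) = (-3−0)² + (0−(-3))² = 9 + 9 = 18
d²(u, class-C) = (-3−(-6))² + (0−2)² = 9 + 4 = 13
18 > 13, so class-C is closer.

class-C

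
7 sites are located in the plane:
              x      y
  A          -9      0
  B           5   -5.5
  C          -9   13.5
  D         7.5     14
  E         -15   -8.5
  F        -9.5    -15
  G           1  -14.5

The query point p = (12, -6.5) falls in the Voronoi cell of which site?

Since √ is increasing, it suffices to compare squared distances:
|pA|² = (12−(-9))² + (-6.5−0)² = 441 + 42.25 = 483.25
|pB|² = (12−5)² + (-6.5−(-5.5))² = 49 + 1 = 50
|pC|² = (12−(-9))² + (-6.5−13.5)² = 441 + 400 = 841
|pD|² = (12−7.5)² + (-6.5−14)² = 20.25 + 420.25 = 440.5
|pE|² = (12−(-15))² + (-6.5−(-8.5))² = 729 + 4 = 733
|pF|² = (12−(-9.5))² + (-6.5−(-15))² = 462.25 + 72.25 = 534.5
|pG|² = (12−1)² + (-6.5−(-14.5))² = 121 + 64 = 185
The smallest is to B, so p lies in the Voronoi region of B.

B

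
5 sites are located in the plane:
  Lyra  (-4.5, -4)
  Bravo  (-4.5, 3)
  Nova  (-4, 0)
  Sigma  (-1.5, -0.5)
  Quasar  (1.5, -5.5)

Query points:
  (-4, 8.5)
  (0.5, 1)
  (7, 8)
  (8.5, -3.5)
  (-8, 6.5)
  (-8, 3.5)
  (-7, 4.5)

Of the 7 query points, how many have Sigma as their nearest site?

2

(-4, 8.5) — d² to each: Lyra:156.5, Bravo:30.5, Nova:72.25, Sigma:87.25, Quasar:226.25 → nearest is Bravo
(0.5, 1) — d² to each: Lyra:50, Bravo:29, Nova:21.25, Sigma:6.25, Quasar:43.25 → nearest is Sigma
(7, 8) — d² to each: Lyra:276.25, Bravo:157.25, Nova:185, Sigma:144.5, Quasar:212.5 → nearest is Sigma
(8.5, -3.5) — d² to each: Lyra:169.25, Bravo:211.25, Nova:168.5, Sigma:109, Quasar:53 → nearest is Quasar
(-8, 6.5) — d² to each: Lyra:122.5, Bravo:24.5, Nova:58.25, Sigma:91.25, Quasar:234.25 → nearest is Bravo
(-8, 3.5) — d² to each: Lyra:68.5, Bravo:12.5, Nova:28.25, Sigma:58.25, Quasar:171.25 → nearest is Bravo
(-7, 4.5) — d² to each: Lyra:78.5, Bravo:8.5, Nova:29.25, Sigma:55.25, Quasar:172.25 → nearest is Bravo
2 of the 7 points have Sigma as nearest.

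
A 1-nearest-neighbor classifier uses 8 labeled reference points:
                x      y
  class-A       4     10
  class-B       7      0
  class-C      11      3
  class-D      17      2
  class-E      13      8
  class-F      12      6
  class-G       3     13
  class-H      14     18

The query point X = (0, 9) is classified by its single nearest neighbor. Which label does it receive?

class-A

Squared Euclidean distances:
d²(X, class-A) = (0−4)² + (9−10)² = 16 + 1 = 17
d²(X, class-B) = (0−7)² + (9−0)² = 49 + 81 = 130
d²(X, class-C) = (0−11)² + (9−3)² = 121 + 36 = 157
d²(X, class-D) = (0−17)² + (9−2)² = 289 + 49 = 338
d²(X, class-E) = (0−13)² + (9−8)² = 169 + 1 = 170
d²(X, class-F) = (0−12)² + (9−6)² = 144 + 9 = 153
d²(X, class-G) = (0−3)² + (9−13)² = 9 + 16 = 25
d²(X, class-H) = (0−14)² + (9−18)² = 196 + 81 = 277
The smallest is to class-A, so X lies in the Voronoi region of class-A.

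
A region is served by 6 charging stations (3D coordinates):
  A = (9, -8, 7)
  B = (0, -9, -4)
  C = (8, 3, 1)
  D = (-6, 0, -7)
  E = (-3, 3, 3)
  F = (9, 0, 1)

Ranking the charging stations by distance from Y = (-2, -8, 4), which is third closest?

Compare squared distances (the ordering matches that of the actual distances):
|YA|² = (-2−9)² + (-8−(-8))² + (4−7)² = 121 + 0 + 9 = 130
|YB|² = (-2−0)² + (-8−(-9))² + (4−(-4))² = 4 + 1 + 64 = 69
|YC|² = (-2−8)² + (-8−3)² + (4−1)² = 100 + 121 + 9 = 230
|YD|² = (-2−(-6))² + (-8−0)² + (4−(-7))² = 16 + 64 + 121 = 201
|YE|² = (-2−(-3))² + (-8−3)² + (4−3)² = 1 + 121 + 1 = 123
|YF|² = (-2−9)² + (-8−0)² + (4−1)² = 121 + 64 + 9 = 194
Sorted ascending: B, E, A, F, … — the third-nearest is A.

A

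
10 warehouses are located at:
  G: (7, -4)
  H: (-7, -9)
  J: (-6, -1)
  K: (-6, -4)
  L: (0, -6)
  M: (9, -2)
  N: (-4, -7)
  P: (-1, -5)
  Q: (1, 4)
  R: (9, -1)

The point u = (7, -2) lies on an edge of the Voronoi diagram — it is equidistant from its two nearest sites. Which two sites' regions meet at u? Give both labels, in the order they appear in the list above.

G and M

Squared distances from u to each site:
|uG|² = 0 + 4 = 4
|uH|² = 196 + 49 = 245
|uJ|² = 169 + 1 = 170
|uK|² = 169 + 4 = 173
|uL|² = 49 + 16 = 65
|uM|² = 4 + 0 = 4
|uN|² = 121 + 25 = 146
|uP|² = 64 + 9 = 73
|uQ|² = 36 + 36 = 72
|uR|² = 4 + 1 = 5
u is equidistant from G and M (both at squared distance 4), and every other site is strictly farther — so u lies on the G–M Voronoi edge.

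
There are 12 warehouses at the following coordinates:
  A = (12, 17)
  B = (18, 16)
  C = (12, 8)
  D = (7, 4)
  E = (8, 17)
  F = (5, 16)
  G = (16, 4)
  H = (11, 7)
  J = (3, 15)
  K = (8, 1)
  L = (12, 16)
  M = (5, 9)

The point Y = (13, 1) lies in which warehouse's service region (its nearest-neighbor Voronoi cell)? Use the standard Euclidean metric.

Compare squared distances (the ordering matches that of the actual distances):
|YA|² = 1 + 256 = 257
|YB|² = 25 + 225 = 250
|YC|² = 1 + 49 = 50
|YD|² = 36 + 9 = 45
|YE|² = 25 + 256 = 281
|YF|² = 64 + 225 = 289
|YG|² = 9 + 9 = 18
|YH|² = 4 + 36 = 40
|YJ|² = 100 + 196 = 296
|YK|² = 25 + 0 = 25
|YL|² = 1 + 225 = 226
|YM|² = 64 + 64 = 128
G is nearest.

G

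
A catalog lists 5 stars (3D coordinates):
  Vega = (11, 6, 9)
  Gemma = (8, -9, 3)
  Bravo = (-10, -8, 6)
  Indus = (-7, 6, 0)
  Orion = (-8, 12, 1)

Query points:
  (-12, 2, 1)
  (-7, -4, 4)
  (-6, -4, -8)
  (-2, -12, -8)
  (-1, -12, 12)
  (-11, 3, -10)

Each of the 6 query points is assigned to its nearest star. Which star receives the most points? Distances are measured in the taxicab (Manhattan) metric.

Indus

(-12, 2, 1) — d to each: Vega:35, Gemma:33, Bravo:17, Indus:10, Orion:14 → nearest is Indus
(-7, -4, 4) — d to each: Vega:33, Gemma:21, Bravo:9, Indus:14, Orion:20 → nearest is Bravo
(-6, -4, -8) — d to each: Vega:44, Gemma:30, Bravo:22, Indus:19, Orion:27 → nearest is Indus
(-2, -12, -8) — d to each: Vega:48, Gemma:24, Bravo:26, Indus:31, Orion:39 → nearest is Gemma
(-1, -12, 12) — d to each: Vega:33, Gemma:21, Bravo:19, Indus:36, Orion:42 → nearest is Bravo
(-11, 3, -10) — d to each: Vega:44, Gemma:44, Bravo:28, Indus:17, Orion:23 → nearest is Indus
Tally — Gemma:1, Bravo:2, Indus:3. Indus captures the most (3).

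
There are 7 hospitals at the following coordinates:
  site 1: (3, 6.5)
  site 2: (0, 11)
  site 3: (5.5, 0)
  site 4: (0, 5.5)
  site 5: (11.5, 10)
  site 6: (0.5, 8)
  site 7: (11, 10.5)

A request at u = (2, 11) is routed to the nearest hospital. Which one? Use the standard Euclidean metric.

Squared Euclidean distances:
d²(u, site 1) = (2−3)² + (11−6.5)² = 1 + 20.25 = 21.25
d²(u, site 2) = (2−0)² + (11−11)² = 4 + 0 = 4
d²(u, site 3) = (2−5.5)² + (11−0)² = 12.25 + 121 = 133.25
d²(u, site 4) = (2−0)² + (11−5.5)² = 4 + 30.25 = 34.25
d²(u, site 5) = (2−11.5)² + (11−10)² = 90.25 + 1 = 91.25
d²(u, site 6) = (2−0.5)² + (11−8)² = 2.25 + 9 = 11.25
d²(u, site 7) = (2−11)² + (11−10.5)² = 81 + 0.25 = 81.25
Minimum is at site 2.

site 2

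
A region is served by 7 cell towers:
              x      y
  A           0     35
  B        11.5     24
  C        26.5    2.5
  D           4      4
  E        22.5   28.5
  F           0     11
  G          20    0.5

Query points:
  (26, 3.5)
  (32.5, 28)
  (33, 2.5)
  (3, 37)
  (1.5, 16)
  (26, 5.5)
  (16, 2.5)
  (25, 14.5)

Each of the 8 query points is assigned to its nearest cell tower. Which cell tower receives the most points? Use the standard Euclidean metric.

C

(26, 3.5) — d² to each: A:1668.25, B:630.5, C:1.25, D:484.25, E:637.25, F:732.25, G:45 → nearest is C
(32.5, 28) — d² to each: A:1105.25, B:457, C:686.25, D:1388.25, E:100.25, F:1345.25, G:912.5 → nearest is E
(33, 2.5) — d² to each: A:2145.25, B:924.5, C:42.25, D:843.25, E:786.25, F:1161.25, G:173 → nearest is C
(3, 37) — d² to each: A:13, B:241.25, C:1742.5, D:1090, E:452.5, F:685, G:1621.25 → nearest is A
(1.5, 16) — d² to each: A:363.25, B:164, C:807.25, D:150.25, E:597.25, F:27.25, G:582.5 → nearest is F
(26, 5.5) — d² to each: A:1546.25, B:552.5, C:9.25, D:486.25, E:541.25, F:706.25, G:61 → nearest is C
(16, 2.5) — d² to each: A:1312.25, B:482.5, C:110.25, D:146.25, E:718.25, F:328.25, G:20 → nearest is G
(25, 14.5) — d² to each: A:1045.25, B:272.5, C:146.25, D:551.25, E:202.25, F:637.25, G:221 → nearest is C
Tally — A:1, C:4, E:1, F:1, G:1. C captures the most (4).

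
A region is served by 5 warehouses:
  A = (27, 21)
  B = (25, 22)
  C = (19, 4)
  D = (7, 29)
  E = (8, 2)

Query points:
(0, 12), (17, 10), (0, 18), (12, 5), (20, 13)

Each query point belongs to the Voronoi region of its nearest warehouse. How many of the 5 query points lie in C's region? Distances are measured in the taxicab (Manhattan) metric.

2

(0, 12) — d to each: A:36, B:35, C:27, D:24, E:18 → nearest is E
(17, 10) — d to each: A:21, B:20, C:8, D:29, E:17 → nearest is C
(0, 18) — d to each: A:30, B:29, C:33, D:18, E:24 → nearest is D
(12, 5) — d to each: A:31, B:30, C:8, D:29, E:7 → nearest is E
(20, 13) — d to each: A:15, B:14, C:10, D:29, E:23 → nearest is C
2 of the 5 points have C as nearest.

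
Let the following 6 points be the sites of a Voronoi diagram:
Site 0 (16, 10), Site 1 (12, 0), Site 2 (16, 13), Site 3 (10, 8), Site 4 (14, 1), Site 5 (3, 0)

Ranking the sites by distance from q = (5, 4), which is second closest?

Squared Euclidean distances:
d²(q, Site 0) = (5−16)² + (4−10)² = 121 + 36 = 157
d²(q, Site 1) = (5−12)² + (4−0)² = 49 + 16 = 65
d²(q, Site 2) = (5−16)² + (4−13)² = 121 + 81 = 202
d²(q, Site 3) = (5−10)² + (4−8)² = 25 + 16 = 41
d²(q, Site 4) = (5−14)² + (4−1)² = 81 + 9 = 90
d²(q, Site 5) = (5−3)² + (4−0)² = 4 + 16 = 20
Sorted ascending: Site 5, Site 3, Site 1, … — the second-nearest is Site 3.

Site 3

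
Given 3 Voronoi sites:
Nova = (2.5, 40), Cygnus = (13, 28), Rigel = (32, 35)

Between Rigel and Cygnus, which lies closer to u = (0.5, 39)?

Cygnus

Compare squared distances:
d²(u, Rigel) = (0.5−32)² + (39−35)² = 992.25 + 16 = 1008.25
d²(u, Cygnus) = (0.5−13)² + (39−28)² = 156.25 + 121 = 277.25
1008.25 > 277.25, so Cygnus is closer.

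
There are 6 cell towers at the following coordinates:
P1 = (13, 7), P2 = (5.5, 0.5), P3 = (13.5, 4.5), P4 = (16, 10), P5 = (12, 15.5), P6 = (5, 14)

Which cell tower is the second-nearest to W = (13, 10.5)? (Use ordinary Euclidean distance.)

P1

Since √ is increasing, it suffices to compare squared distances:
|WP1|² = (13−13)² + (10.5−7)² = 0 + 12.25 = 12.25
|WP2|² = (13−5.5)² + (10.5−0.5)² = 56.25 + 100 = 156.25
|WP3|² = (13−13.5)² + (10.5−4.5)² = 0.25 + 36 = 36.25
|WP4|² = (13−16)² + (10.5−10)² = 9 + 0.25 = 9.25
|WP5|² = (13−12)² + (10.5−15.5)² = 1 + 25 = 26
|WP6|² = (13−5)² + (10.5−14)² = 64 + 12.25 = 76.25
Sorted ascending: P4, P1, P5, … — the second-nearest is P1.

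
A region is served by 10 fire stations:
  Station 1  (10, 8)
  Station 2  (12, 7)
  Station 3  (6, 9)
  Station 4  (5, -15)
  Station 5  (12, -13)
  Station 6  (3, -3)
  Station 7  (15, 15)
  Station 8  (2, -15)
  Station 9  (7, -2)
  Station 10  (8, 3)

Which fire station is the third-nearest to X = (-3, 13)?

Station 10

Squared Euclidean distances:
d²(X, Station 1) = (-3−10)² + (13−8)² = 169 + 25 = 194
d²(X, Station 2) = (-3−12)² + (13−7)² = 225 + 36 = 261
d²(X, Station 3) = (-3−6)² + (13−9)² = 81 + 16 = 97
d²(X, Station 4) = (-3−5)² + (13−(-15))² = 64 + 784 = 848
d²(X, Station 5) = (-3−12)² + (13−(-13))² = 225 + 676 = 901
d²(X, Station 6) = (-3−3)² + (13−(-3))² = 36 + 256 = 292
d²(X, Station 7) = (-3−15)² + (13−15)² = 324 + 4 = 328
d²(X, Station 8) = (-3−2)² + (13−(-15))² = 25 + 784 = 809
d²(X, Station 9) = (-3−7)² + (13−(-2))² = 100 + 225 = 325
d²(X, Station 10) = (-3−8)² + (13−3)² = 121 + 100 = 221
Sorted ascending: Station 3, Station 1, Station 10, Station 2, … — the third-nearest is Station 10.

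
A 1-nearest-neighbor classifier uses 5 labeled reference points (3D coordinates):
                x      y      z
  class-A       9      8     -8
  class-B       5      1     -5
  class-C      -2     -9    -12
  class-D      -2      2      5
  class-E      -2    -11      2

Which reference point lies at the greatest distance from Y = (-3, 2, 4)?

Squared Euclidean distances:
d²(Y, class-A) = (-3−9)² + (2−8)² + (4−(-8))² = 144 + 36 + 144 = 324
d²(Y, class-B) = (-3−5)² + (2−1)² + (4−(-5))² = 64 + 1 + 81 = 146
d²(Y, class-C) = (-3−(-2))² + (2−(-9))² + (4−(-12))² = 1 + 121 + 256 = 378
d²(Y, class-D) = (-3−(-2))² + (2−2)² + (4−5)² = 1 + 0 + 1 = 2
d²(Y, class-E) = (-3−(-2))² + (2−(-11))² + (4−2)² = 1 + 169 + 4 = 174
The largest is to class-C.

class-C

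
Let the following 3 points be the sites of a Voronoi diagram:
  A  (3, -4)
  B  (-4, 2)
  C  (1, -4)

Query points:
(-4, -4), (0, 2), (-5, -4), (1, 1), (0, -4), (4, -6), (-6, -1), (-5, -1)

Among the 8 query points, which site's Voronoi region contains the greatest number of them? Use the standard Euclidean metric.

(-4, -4) — d² to each: A:49, B:36, C:25 → nearest is C
(0, 2) — d² to each: A:45, B:16, C:37 → nearest is B
(-5, -4) — d² to each: A:64, B:37, C:36 → nearest is C
(1, 1) — d² to each: A:29, B:26, C:25 → nearest is C
(0, -4) — d² to each: A:9, B:52, C:1 → nearest is C
(4, -6) — d² to each: A:5, B:128, C:13 → nearest is A
(-6, -1) — d² to each: A:90, B:13, C:58 → nearest is B
(-5, -1) — d² to each: A:73, B:10, C:45 → nearest is B
Tally — A:1, B:3, C:4. C captures the most (4).

C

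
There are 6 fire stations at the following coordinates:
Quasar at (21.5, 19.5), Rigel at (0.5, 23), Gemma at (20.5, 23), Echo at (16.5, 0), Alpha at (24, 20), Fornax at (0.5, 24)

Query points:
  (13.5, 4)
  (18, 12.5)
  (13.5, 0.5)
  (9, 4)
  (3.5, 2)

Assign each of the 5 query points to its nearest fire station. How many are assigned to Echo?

(13.5, 4) — d² to each: Quasar:304.25, Rigel:530, Gemma:410, Echo:25, Alpha:366.25, Fornax:569 → nearest is Echo
(18, 12.5) — d² to each: Quasar:61.25, Rigel:416.5, Gemma:116.5, Echo:158.5, Alpha:92.25, Fornax:438.5 → nearest is Quasar
(13.5, 0.5) — d² to each: Quasar:425, Rigel:675.25, Gemma:555.25, Echo:9.25, Alpha:490.5, Fornax:721.25 → nearest is Echo
(9, 4) — d² to each: Quasar:396.5, Rigel:433.25, Gemma:493.25, Echo:72.25, Alpha:481, Fornax:472.25 → nearest is Echo
(3.5, 2) — d² to each: Quasar:630.25, Rigel:450, Gemma:730, Echo:173, Alpha:744.25, Fornax:493 → nearest is Echo
4 of the 5 points have Echo as nearest.

4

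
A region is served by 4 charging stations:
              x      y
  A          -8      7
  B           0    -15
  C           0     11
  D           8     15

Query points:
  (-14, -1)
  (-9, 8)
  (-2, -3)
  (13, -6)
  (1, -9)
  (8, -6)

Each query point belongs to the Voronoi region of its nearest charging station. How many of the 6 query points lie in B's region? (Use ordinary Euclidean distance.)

(-14, -1) — d² to each: A:100, B:392, C:340, D:740 → nearest is A
(-9, 8) — d² to each: A:2, B:610, C:90, D:338 → nearest is A
(-2, -3) — d² to each: A:136, B:148, C:200, D:424 → nearest is A
(13, -6) — d² to each: A:610, B:250, C:458, D:466 → nearest is B
(1, -9) — d² to each: A:337, B:37, C:401, D:625 → nearest is B
(8, -6) — d² to each: A:425, B:145, C:353, D:441 → nearest is B
3 of the 6 points have B as nearest.

3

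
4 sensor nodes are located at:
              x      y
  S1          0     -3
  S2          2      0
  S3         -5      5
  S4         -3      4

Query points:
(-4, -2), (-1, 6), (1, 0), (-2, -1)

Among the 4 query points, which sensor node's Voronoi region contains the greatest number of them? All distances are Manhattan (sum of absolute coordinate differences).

(-4, -2) — d to each: S1:5, S2:8, S3:8, S4:7 → nearest is S1
(-1, 6) — d to each: S1:10, S2:9, S3:5, S4:4 → nearest is S4
(1, 0) — d to each: S1:4, S2:1, S3:11, S4:8 → nearest is S2
(-2, -1) — d to each: S1:4, S2:5, S3:9, S4:6 → nearest is S1
Tally — S1:2, S2:1, S4:1. S1 captures the most (2).

S1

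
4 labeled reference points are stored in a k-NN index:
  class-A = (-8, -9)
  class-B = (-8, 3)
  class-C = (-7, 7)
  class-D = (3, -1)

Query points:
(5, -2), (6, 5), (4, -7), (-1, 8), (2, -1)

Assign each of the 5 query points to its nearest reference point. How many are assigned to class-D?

(5, -2) — d² to each: class-A:218, class-B:194, class-C:225, class-D:5 → nearest is class-D
(6, 5) — d² to each: class-A:392, class-B:200, class-C:173, class-D:45 → nearest is class-D
(4, -7) — d² to each: class-A:148, class-B:244, class-C:317, class-D:37 → nearest is class-D
(-1, 8) — d² to each: class-A:338, class-B:74, class-C:37, class-D:97 → nearest is class-C
(2, -1) — d² to each: class-A:164, class-B:116, class-C:145, class-D:1 → nearest is class-D
4 of the 5 points have class-D as nearest.

4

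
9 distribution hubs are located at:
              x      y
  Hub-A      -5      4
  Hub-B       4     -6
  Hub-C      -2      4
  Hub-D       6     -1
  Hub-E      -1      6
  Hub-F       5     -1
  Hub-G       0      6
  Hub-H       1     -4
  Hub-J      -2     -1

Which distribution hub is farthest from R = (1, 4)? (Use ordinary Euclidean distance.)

Since √ is increasing, it suffices to compare squared distances:
d²(R, Hub-A) = 36 + 0 = 36
d²(R, Hub-B) = 9 + 100 = 109
d²(R, Hub-C) = 9 + 0 = 9
d²(R, Hub-D) = 25 + 25 = 50
d²(R, Hub-E) = 4 + 4 = 8
d²(R, Hub-F) = 16 + 25 = 41
d²(R, Hub-G) = 1 + 4 = 5
d²(R, Hub-H) = 0 + 64 = 64
d²(R, Hub-J) = 9 + 25 = 34
The largest is to Hub-B.

Hub-B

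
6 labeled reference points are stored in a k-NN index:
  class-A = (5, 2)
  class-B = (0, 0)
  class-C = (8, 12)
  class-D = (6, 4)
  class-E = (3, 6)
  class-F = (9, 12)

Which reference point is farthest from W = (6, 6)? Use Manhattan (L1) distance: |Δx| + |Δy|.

d(W, class-A) = |6−5| + |6−2| = 1 + 4 = 5
d(W, class-B) = |6−0| + |6−0| = 6 + 6 = 12
d(W, class-C) = |6−8| + |6−12| = 2 + 6 = 8
d(W, class-D) = |6−6| + |6−4| = 0 + 2 = 2
d(W, class-E) = |6−3| + |6−6| = 3 + 0 = 3
d(W, class-F) = |6−9| + |6−12| = 3 + 6 = 9
The largest is to class-B.

class-B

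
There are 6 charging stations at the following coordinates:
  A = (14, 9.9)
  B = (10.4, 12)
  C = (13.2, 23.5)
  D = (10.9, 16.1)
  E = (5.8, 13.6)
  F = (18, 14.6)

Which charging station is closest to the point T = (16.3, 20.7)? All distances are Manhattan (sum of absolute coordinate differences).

d(T,A) = 2.3 + 10.8 = 13.1
d(T,B) = 5.9 + 8.7 = 14.6
d(T,C) = 3.1 + 2.8 = 5.9
d(T,D) = 5.4 + 4.6 = 10
d(T,E) = 10.5 + 7.1 = 17.6
d(T,F) = 1.7 + 6.1 = 7.8
Minimum is at C.

C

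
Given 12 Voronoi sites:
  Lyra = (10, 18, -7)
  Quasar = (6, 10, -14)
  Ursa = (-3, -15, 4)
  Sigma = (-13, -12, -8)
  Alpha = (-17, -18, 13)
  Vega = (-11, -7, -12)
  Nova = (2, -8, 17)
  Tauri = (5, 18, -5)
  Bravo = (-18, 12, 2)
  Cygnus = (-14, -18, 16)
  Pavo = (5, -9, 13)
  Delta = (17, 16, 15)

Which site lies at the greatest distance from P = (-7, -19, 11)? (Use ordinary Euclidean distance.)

Compare squared distances (the ordering matches that of the actual distances):
d²(P, Lyra) = (-7−10)² + (-19−18)² + (11−(-7))² = 289 + 1369 + 324 = 1982
d²(P, Quasar) = (-7−6)² + (-19−10)² + (11−(-14))² = 169 + 841 + 625 = 1635
d²(P, Ursa) = (-7−(-3))² + (-19−(-15))² + (11−4)² = 16 + 16 + 49 = 81
d²(P, Sigma) = (-7−(-13))² + (-19−(-12))² + (11−(-8))² = 36 + 49 + 361 = 446
d²(P, Alpha) = (-7−(-17))² + (-19−(-18))² + (11−13)² = 100 + 1 + 4 = 105
d²(P, Vega) = (-7−(-11))² + (-19−(-7))² + (11−(-12))² = 16 + 144 + 529 = 689
d²(P, Nova) = (-7−2)² + (-19−(-8))² + (11−17)² = 81 + 121 + 36 = 238
d²(P, Tauri) = (-7−5)² + (-19−18)² + (11−(-5))² = 144 + 1369 + 256 = 1769
d²(P, Bravo) = (-7−(-18))² + (-19−12)² + (11−2)² = 121 + 961 + 81 = 1163
d²(P, Cygnus) = (-7−(-14))² + (-19−(-18))² + (11−16)² = 49 + 1 + 25 = 75
d²(P, Pavo) = (-7−5)² + (-19−(-9))² + (11−13)² = 144 + 100 + 4 = 248
d²(P, Delta) = (-7−17)² + (-19−16)² + (11−15)² = 576 + 1225 + 16 = 1817
The largest is to Lyra.

Lyra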